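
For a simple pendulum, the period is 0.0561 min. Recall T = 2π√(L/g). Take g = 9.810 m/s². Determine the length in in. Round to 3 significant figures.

111 in

Rearranging: L = g·(T/2π)².
T = 0.0561 min = 3.366 s; g = 9.810 m/s².
L = 2.815 m
2.815 m × (1 in / 0.02540 m) = 110.8 in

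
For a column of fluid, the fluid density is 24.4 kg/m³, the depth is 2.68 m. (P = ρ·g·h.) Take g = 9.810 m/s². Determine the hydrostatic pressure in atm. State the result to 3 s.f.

Directly: P = ρgh.
ρ = 24.4 kg/m³; h = 2.68 m; g = 9.810 m/s².
P = 641.5 Pa
641.5 Pa × (1 atm / 1.013×10^5 Pa) = 0.006331 atm

0.00633 atm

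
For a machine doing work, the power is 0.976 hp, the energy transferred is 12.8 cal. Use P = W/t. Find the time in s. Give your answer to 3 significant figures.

0.0736 s

Rearranging P = W/t for t: t = W/P.
P = 0.976 hp = 727.8 W; W = 12.8 cal = 53.56 J.
t = 0.07358 s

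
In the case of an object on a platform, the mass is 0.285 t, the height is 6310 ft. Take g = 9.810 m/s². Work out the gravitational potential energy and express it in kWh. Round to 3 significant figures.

1.49 kWh

PE is given directly by: PE = mgh.
m = 0.285 t = 285.0 kg; h = 6310 ft = 1923 m; g = 9.810 m/s².
PE = 5.377×10^6 J  (the unit combination reduces to kg·m²/s² = J)
5.377×10^6 J × (1 kWh / 3.600×10^6 J) = 1.494 kWh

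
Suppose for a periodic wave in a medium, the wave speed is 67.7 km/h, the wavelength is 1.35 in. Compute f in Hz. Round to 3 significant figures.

Solving v = f·λ for f: f = v/λ.
v = 67.7 km/h = 18.81 m/s; λ = 1.35 in = 0.03429 m.
f = 548.4 Hz

548 Hz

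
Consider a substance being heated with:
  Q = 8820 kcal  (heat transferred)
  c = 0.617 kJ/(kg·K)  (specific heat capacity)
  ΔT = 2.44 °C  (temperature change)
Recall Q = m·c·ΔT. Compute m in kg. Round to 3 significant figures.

Rearranging Q = m·c·ΔT for m: m = Q/(c·ΔT).
Q = 8820 kcal = 3.690×10^7 J; c = 0.617 kJ/(kg·K) = 617.0 J/(kg·K); ΔT = 2.44 °C = 2.440 K.
m = 24512 kg

24500 kg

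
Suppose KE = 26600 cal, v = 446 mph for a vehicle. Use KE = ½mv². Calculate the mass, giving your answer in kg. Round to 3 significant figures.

Rearranging: m = 2·KE/v².
KE = 26600 cal = 1.113×10^5 J; v = 446 mph = 199.4 m/s.
m = 5.599 kg

5.60 kg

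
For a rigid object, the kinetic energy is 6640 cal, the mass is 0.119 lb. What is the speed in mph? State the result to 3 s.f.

Rearranging: v = √(2·KE/m).
KE = 6640 cal = 27782 J; m = 0.119 lb = 0.05398 kg.
v = 1015 m/s
1015 m/s × (1 mph / 0.4470 m/s) = 2270 mph

2270 mph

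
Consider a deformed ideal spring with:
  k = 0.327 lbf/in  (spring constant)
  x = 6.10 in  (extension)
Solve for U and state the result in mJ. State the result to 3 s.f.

U is given directly by: U = ½kx².
k = 0.327 lbf/in = 57.27 N/m; x = 6.10 in = 0.1549 m.
U = 0.6874 J
0.6874 J × (1 mJ / 0.001000 J) = 687.4 mJ

687 mJ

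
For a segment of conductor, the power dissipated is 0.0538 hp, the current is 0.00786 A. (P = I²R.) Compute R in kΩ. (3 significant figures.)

Rearranging: R = P/I².
P = 0.0538 hp = 40.12 W; I = 0.00786 A.
R = 6.494×10^5 Ω
6.494×10^5 Ω × (1 kΩ / 1000 Ω) = 649.4 kΩ

649 kΩ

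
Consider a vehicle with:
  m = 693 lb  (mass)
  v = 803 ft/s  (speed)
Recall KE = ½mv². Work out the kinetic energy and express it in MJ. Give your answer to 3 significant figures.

Directly: KE = ½mv².
m = 693 lb = 314.3 kg; v = 803 ft/s = 244.8 m/s.
KE = 9.415×10^6 J
9.415×10^6 J × (1 MJ / 1.000×10^6 J) = 9.415 MJ

9.42 MJ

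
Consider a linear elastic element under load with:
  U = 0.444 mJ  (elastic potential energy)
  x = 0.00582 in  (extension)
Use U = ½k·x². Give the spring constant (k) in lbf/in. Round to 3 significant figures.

Rearranging: k = 2U/x².
U = 0.444 mJ = 4.440×10^-4 J; x = 0.00582 in = 1.478×10^-4 m.
k = 40635 N/m
40635 N/m × (1 lbf/in / 175.1 N/m) = 232.0 lbf/in

232 lbf/in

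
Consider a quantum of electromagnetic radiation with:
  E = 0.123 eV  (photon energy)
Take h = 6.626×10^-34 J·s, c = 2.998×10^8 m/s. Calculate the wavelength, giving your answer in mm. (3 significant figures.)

0.0101 mm

Rearranging E = h·c/λ for λ: λ = hc/E.
E = 0.123 eV = 1.971×10^-20 J; h = 6.626×10^-34 J·s; c = 2.998×10^8 m/s.
λ = 1.008×10^-5 m
1.008×10^-5 m × (1 mm / 0.001000 m) = 0.01008 mm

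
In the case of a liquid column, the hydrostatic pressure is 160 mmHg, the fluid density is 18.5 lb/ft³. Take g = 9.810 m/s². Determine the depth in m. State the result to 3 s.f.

Rearranging: h = P/(ρ·g).
P = 160 mmHg = 21332 Pa; ρ = 18.5 lb/ft³ = 296.3 kg/m³; g = 9.810 m/s².
h = 7.338 m

7.34 m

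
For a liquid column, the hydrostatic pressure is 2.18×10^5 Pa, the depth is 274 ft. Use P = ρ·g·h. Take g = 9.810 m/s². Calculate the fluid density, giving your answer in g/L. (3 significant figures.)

266 g/L

Rearranging: ρ = P/(g·h).
P = 2.18×10^5 Pa; h = 274 ft = 83.52 m; g = 9.810 m/s².
ρ = 266.1 kg/m³
Since 1 g/L = 1 kg/m³, 266.1 g/L.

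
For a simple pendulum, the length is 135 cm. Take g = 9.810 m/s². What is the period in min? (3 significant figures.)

Directly: T = 2π√(L/g).
L = 135 cm = 1.350 m; g = 9.810 m/s².
T = 2.331 s
2.331 s × (1 min / 60.00 s) = 0.03885 min

0.0388 min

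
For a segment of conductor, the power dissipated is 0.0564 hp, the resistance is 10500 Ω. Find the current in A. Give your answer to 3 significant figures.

0.0633 A

Solving P = I²R for I: I = √(P/R).
P = 0.0564 hp = 42.06 W; R = 10500 Ω.
I = 0.06329 A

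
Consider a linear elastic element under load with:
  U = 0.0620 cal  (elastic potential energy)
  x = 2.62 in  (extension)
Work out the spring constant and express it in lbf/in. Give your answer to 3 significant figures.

Rearranging: k = 2U/x².
U = 0.0620 cal = 0.2594 J; x = 2.62 in = 0.06655 m.
k = 117.2 N/m
117.2 N/m × (1 lbf/in / 175.1 N/m) = 0.6689 lbf/in

0.669 lbf/in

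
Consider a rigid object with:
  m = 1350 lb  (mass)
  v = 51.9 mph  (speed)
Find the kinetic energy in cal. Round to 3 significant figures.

39400 cal

Directly: KE = ½mv².
m = 1350 lb = 612.3 kg; v = 51.9 mph = 23.20 m/s.
KE = 1.648×10^5 J  (the unit combination reduces to kg·m²/s² = J)
1.648×10^5 J × (1 cal / 4.184 J) = 39392 cal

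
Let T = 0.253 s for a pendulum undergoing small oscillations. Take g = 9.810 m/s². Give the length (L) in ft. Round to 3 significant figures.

0.0522 ft

Rearranging T = 2π√(L/g) for L: L = g·(T/2π)².
T = 0.253 s; g = 9.810 m/s².
L = 0.01591 m
0.01591 m × (1 ft / 0.3048 m) = 0.05218 ft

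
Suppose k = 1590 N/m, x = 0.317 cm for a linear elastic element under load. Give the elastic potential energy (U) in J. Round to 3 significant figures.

Directly: U = ½kx².
k = 1590 N/m; x = 0.317 cm = 0.003170 m.
U = 0.007989 J  (the unit combination reduces to kg·m²/s² = J)

0.00799 J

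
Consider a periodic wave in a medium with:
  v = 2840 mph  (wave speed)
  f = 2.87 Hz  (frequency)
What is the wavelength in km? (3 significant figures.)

Rearranging: λ = v/f.
v = 2840 mph = 1270 m/s; f = 2.87 Hz.
λ = 442.4 m
442.4 m × (1 km / 1000 m) = 0.4424 km

0.442 km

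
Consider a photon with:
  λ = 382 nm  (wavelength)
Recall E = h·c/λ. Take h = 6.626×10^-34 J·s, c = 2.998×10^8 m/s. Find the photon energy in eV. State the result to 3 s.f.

Directly: E = hc/λ.
λ = 382 nm = 3.820×10^-7 m; h = 6.626×10^-34 J·s; c = 2.998×10^8 m/s.
E = 5.200×10^-19 J
5.200×10^-19 J × (1 eV / 1.602×10^-19 J) = 3.246 eV

3.25 eV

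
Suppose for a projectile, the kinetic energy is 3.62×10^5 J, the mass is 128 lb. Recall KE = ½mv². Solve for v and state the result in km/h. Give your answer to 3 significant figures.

402 km/h

Rearranging: v = √(2·KE/m).
KE = 3.62×10^5 J; m = 128 lb = 58.06 kg.
v = 111.7 m/s
111.7 m/s × (1 km/h / 0.2778 m/s) = 402.0 km/h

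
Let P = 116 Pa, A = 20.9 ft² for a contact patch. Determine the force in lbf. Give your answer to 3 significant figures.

Solving P = F/A for F: F = P·A.
P = 116 Pa; A = 20.9 ft² = 1.942 m².
F = 225.2 N  (the unit combination reduces to kg·m/s² = N)
225.2 N × (1 lbf / 4.448 N) = 50.63 lbf

50.6 lbf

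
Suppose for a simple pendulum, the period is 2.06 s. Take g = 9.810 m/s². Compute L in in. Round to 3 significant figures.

Rearranging T = 2π√(L/g) for L: L = g·(T/2π)².
T = 2.06 s; g = 9.810 m/s².
L = 1.054 m
1.054 m × (1 in / 0.02540 m) = 41.52 in

41.5 in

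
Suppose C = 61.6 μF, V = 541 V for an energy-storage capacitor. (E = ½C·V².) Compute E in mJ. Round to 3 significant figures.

9010 mJ

E is given directly by: E = ½CV².
C = 61.6 μF = 6.160×10^-5 F; V = 541 V.
E = 9.015 J  (the unit combination reduces to kg·m²/s² = J)
9.015 J × (1 mJ / 0.001000 J) = 9015 mJ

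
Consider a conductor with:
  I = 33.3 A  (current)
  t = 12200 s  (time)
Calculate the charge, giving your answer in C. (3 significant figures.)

Directly: q = It.
I = 33.3 A; t = 12200 s.
q = 4.063×10^5 C  (the unit combination reduces to A·s = C)

4.06×10^5 C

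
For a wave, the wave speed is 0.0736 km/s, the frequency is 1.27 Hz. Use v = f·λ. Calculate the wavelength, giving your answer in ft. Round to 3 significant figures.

Rearranging: λ = v/f.
v = 0.0736 km/s = 73.60 m/s; f = 1.27 Hz.
λ = 57.95 m
57.95 m × (1 ft / 0.3048 m) = 190.1 ft

190 ft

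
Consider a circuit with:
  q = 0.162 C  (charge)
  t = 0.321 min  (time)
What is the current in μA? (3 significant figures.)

8410 μA

Rearranging: I = q/t.
q = 0.162 C; t = 0.321 min = 19.26 s.
I = 0.008411 A
0.008411 A × (1 μA / 1.000×10^-6 A) = 8411 μA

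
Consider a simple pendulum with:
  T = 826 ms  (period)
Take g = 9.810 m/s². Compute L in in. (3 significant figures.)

Solving T = 2π√(L/g) for L: L = g·(T/2π)².
T = 826 ms = 0.8260 s; g = 9.810 m/s².
L = 0.1695 m
0.1695 m × (1 in / 0.02540 m) = 6.675 in

6.67 in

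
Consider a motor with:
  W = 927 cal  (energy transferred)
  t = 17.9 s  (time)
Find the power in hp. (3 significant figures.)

0.291 hp

P is given directly by: P = W/t.
W = 927 cal = 3879 J; t = 17.9 s.
P = 216.7 W
216.7 W × (1 hp / 745.7 W) = 0.2906 hp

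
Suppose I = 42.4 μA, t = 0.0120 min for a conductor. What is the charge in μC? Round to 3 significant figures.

30.5 μC

Directly: q = It.
I = 42.4 μA = 4.240×10^-5 A; t = 0.0120 min = 0.7200 s.
q = 3.053×10^-5 C  (the unit combination reduces to A·s = C)
3.053×10^-5 C × (1 μC / 1.000×10^-6 C) = 30.53 μC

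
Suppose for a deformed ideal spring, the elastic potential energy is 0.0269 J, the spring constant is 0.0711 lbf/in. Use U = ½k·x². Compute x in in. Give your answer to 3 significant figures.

2.59 in

Rearranging U = ½k·x² for x: x = √(2U/k).
U = 0.0269 J; k = 0.0711 lbf/in = 12.45 N/m.
x = 0.06573 m
0.06573 m × (1 in / 0.02540 m) = 2.588 in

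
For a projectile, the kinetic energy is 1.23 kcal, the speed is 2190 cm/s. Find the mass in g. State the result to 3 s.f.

21500 g

Solving KE = ½mv² for m: m = 2·KE/v².
KE = 1.23 kcal = 5146 J; v = 2190 cm/s = 21.90 m/s.
m = 21.46 kg
21.46 kg × (1 g / 0.001000 kg) = 21460 g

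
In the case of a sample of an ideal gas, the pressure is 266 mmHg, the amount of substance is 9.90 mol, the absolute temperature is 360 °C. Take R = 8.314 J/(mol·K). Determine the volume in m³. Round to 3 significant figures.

1.47 m³

Rearranging PV = nRT for V: V = nRT/P.
P = 266 mmHg = 35464 Pa; n = 9.90 mol; T = 360 °C = 633.1 K; R = 8.314 J/(mol·K).
V = 1.469 m³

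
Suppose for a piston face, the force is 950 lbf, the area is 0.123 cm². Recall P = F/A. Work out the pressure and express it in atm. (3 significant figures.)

3390 atm

P is given directly by: P = F/A.
F = 950 lbf = 4226 N; A = 0.123 cm² = 1.230×10^-5 m².
P = 3.436×10^8 Pa
3.436×10^8 Pa × (1 atm / 1.013×10^5 Pa) = 3391 atm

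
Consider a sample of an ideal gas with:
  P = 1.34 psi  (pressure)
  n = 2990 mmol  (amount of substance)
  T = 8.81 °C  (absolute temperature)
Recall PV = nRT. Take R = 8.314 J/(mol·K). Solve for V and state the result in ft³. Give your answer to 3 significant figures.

26.8 ft³

Solving PV = nRT for V: V = nRT/P.
P = 1.34 psi = 9239 Pa; n = 2990 mmol = 2.990 mol; T = 8.81 °C = 282.0 K; R = 8.314 J/(mol·K).
V = 0.7587 m³
0.7587 m³ × (1 ft³ / 0.02832 m³) = 26.79 ft³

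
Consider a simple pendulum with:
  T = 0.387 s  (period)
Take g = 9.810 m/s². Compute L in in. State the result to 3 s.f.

1.47 in

Rearranging T = 2π√(L/g) for L: L = g·(T/2π)².
T = 0.387 s; g = 9.810 m/s².
L = 0.03722 m
0.03722 m × (1 in / 0.02540 m) = 1.465 in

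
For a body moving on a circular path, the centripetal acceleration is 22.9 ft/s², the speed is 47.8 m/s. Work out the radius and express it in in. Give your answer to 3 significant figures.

Solving a = v²/r for r: r = v²/a.
a = 22.9 ft/s² = 6.980 m/s²; v = 47.8 m/s.
r = 327.3 m
327.3 m × (1 in / 0.02540 m) = 12888 in

12900 in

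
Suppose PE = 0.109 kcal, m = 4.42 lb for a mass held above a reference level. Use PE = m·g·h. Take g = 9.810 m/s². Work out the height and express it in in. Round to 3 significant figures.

Solving PE = m·g·h for h: h = PE/(m·g).
PE = 0.109 kcal = 456.1 J; m = 4.42 lb = 2.005 kg; g = 9.810 m/s².
h = 23.19 m
23.19 m × (1 in / 0.02540 m) = 912.9 in

913 in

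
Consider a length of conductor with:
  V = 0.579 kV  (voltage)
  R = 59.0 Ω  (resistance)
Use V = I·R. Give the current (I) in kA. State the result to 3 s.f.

0.00981 kA

Rearranging V = I·R for I: I = V/R.
V = 0.579 kV = 579.0 V; R = 59.0 Ω.
I = 9.814 A
9.814 A × (1 kA / 1000 A) = 0.009814 kA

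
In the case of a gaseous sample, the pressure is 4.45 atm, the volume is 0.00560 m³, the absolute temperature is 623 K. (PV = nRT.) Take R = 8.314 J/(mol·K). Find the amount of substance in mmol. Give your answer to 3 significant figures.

487 mmol

From the ideal-gas law: n = PV/(RT).
P = 4.45 atm = 4.509×10^5 Pa; V = 0.00560 m³; T = 623 K; R = 8.314 J/(mol·K).
n = 0.4875 mol
0.4875 mol × (1 mmol / 0.001000 mol) = 487.5 mmol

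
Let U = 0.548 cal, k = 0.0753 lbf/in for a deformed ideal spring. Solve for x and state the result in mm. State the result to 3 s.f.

590 mm

Solving U = ½k·x² for x: x = √(2U/k).
U = 0.548 cal = 2.293 J; k = 0.0753 lbf/in = 13.19 N/m.
x = 0.5897 m
0.5897 m × (1 mm / 0.001000 m) = 589.7 mm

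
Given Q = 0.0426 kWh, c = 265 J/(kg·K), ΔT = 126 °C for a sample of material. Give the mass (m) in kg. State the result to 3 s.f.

Rearranging: m = Q/(c·ΔT).
Q = 0.0426 kWh = 1.534×10^5 J; c = 265 J/(kg·K); ΔT = 126 °C = 126.0 K.
m = 4.593 kg

4.59 kg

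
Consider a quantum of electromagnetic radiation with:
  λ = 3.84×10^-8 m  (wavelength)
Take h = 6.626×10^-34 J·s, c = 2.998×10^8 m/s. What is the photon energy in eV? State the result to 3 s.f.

32.3 eV

Directly: E = hc/λ.
λ = 3.84×10^-8 m; h = 6.626×10^-34 J·s; c = 2.998×10^8 m/s.
E = 5.173×10^-18 J
5.173×10^-18 J × (1 eV / 1.602×10^-19 J) = 32.29 eV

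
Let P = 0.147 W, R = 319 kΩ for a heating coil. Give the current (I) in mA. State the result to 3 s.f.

0.679 mA

Rearranging: I = √(P/R).
P = 0.147 W; R = 319 kΩ = 3.190×10^5 Ω.
I = 6.788×10^-4 A
6.788×10^-4 A × (1 mA / 0.001000 A) = 0.6788 mA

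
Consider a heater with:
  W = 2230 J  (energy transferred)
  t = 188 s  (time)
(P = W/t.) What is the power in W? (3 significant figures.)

11.9 W

P is given directly by: P = W/t.
W = 2230 J; t = 188 s.
P = 11.86 W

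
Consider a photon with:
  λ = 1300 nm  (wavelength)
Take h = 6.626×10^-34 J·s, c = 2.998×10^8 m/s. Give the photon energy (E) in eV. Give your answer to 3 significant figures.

Directly: E = hc/λ.
λ = 1300 nm = 1.300×10^-6 m; h = 6.626×10^-34 J·s; c = 2.998×10^8 m/s.
E = 1.528×10^-19 J
1.528×10^-19 J × (1 eV / 1.602×10^-19 J) = 0.9537 eV

0.954 eV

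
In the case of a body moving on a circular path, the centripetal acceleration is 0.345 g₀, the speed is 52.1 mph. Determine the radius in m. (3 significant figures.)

Rearranging a = v²/r for r: r = v²/a.
a = 0.345 g₀ = 3.383 m/s²; v = 52.1 mph = 23.29 m/s.
r = 160.3 m

160 m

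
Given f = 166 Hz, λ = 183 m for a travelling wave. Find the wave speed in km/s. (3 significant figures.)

30.4 km/s

v is given directly by: v = fλ.
f = 166 Hz; λ = 183 m.
v = 30378 m/s
30378 m/s × (1 km/s / 1000 m/s) = 30.38 km/s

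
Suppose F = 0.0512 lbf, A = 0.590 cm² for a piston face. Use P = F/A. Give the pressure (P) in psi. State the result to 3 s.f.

Directly: P = F/A.
F = 0.0512 lbf = 0.2277 N; A = 0.590 cm² = 5.900×10^-5 m².
P = 3860 Pa  (the unit combination reduces to kg/(m·s²) = Pa)
3860 Pa × (1 psi / 6895 Pa) = 0.5599 psi

0.560 psi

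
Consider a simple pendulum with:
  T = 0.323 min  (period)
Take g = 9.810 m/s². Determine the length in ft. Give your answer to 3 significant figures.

306 ft

Rearranging: L = g·(T/2π)².
T = 0.323 min = 19.38 s; g = 9.810 m/s².
L = 93.33 m
93.33 m × (1 ft / 0.3048 m) = 306.2 ft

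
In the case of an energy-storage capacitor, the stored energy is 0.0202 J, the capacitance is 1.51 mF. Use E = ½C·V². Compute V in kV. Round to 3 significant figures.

0.00517 kV

Rearranging: V = √(2E/C).
E = 0.0202 J; C = 1.51 mF = 0.001510 F.
V = 5.173 V
5.173 V × (1 kV / 1000 V) = 0.005173 kV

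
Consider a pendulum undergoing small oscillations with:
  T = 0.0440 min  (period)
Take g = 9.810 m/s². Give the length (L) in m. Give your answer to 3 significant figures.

Rearranging T = 2π√(L/g) for L: L = g·(T/2π)².
T = 0.0440 min = 2.640 s; g = 9.810 m/s².
L = 1.732 m

1.73 m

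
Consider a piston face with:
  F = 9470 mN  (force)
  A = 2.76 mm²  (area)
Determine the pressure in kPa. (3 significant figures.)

3430 kPa

Directly: P = F/A.
F = 9470 mN = 9.470 N; A = 2.76 mm² = 2.760×10^-6 m².
P = 3.431×10^6 Pa
3.431×10^6 Pa × (1 kPa / 1000 Pa) = 3431 kPa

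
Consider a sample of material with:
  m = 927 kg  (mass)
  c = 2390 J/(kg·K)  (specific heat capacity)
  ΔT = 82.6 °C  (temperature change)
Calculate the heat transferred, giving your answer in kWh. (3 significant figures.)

50.8 kWh

Directly: Q = mcΔT.
m = 927 kg; c = 2390 J/(kg·K); ΔT = 82.6 °C = 82.60 K.
Q = 1.830×10^8 J
1.830×10^8 J × (1 kWh / 3.600×10^6 J) = 50.83 kWh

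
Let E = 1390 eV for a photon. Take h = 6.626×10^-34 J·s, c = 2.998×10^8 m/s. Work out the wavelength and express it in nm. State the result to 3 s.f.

Solving E = h·c/λ for λ: λ = hc/E.
E = 1390 eV = 2.227×10^-16 J; h = 6.626×10^-34 J·s; c = 2.998×10^8 m/s.
λ = 8.920×10^-10 m
8.920×10^-10 m × (1 nm / 1.000×10^-9 m) = 0.8920 nm

0.892 nm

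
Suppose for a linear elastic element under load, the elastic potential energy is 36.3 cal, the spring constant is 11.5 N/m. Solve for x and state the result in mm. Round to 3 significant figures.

Solving U = ½k·x² for x: x = √(2U/k).
U = 36.3 cal = 151.9 J; k = 11.5 N/m.
x = 5.139 m
5.139 m × (1 mm / 0.001000 m) = 5139 mm

5140 mm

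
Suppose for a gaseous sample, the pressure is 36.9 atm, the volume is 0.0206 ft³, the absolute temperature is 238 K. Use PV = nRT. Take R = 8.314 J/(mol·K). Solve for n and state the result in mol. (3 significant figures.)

From the ideal-gas law: n = PV/(RT).
P = 36.9 atm = 3.739×10^6 Pa; V = 0.0206 ft³ = 5.833×10^-4 m³; T = 238 K; R = 8.314 J/(mol·K).
n = 1.102 mol

1.10 mol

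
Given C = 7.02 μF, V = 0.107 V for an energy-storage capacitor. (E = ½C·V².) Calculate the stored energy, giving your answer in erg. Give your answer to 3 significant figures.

E is given directly by: E = ½CV².
C = 7.02 μF = 7.020×10^-6 F; V = 0.107 V.
E = 4.019×10^-8 J
4.019×10^-8 J × (1 erg / 1.000×10^-7 J) = 0.4019 erg

0.402 erg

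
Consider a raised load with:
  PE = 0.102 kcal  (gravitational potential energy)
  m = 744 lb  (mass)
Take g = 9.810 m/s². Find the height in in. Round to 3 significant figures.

Rearranging: h = PE/(m·g).
PE = 0.102 kcal = 426.8 J; m = 744 lb = 337.5 kg; g = 9.810 m/s².
h = 0.1289 m
0.1289 m × (1 in / 0.02540 m) = 5.075 in

5.08 in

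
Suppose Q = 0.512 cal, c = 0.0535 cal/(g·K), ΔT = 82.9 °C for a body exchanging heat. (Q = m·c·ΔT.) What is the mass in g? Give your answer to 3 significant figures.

0.115 g

Rearranging: m = Q/(c·ΔT).
Q = 0.512 cal = 2.142 J; c = 0.0535 cal/(g·K) = 223.8 J/(kg·K); ΔT = 82.9 °C = 82.90 K.
m = 1.154×10^-4 kg
1.154×10^-4 kg × (1 g / 0.001000 kg) = 0.1154 g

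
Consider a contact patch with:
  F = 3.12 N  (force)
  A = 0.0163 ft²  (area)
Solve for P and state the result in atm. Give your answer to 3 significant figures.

0.0203 atm

Directly: P = F/A.
F = 3.12 N; A = 0.0163 ft² = 0.001514 m².
P = 2060 Pa
2060 Pa × (1 atm / 1.013×10^5 Pa) = 0.02033 atm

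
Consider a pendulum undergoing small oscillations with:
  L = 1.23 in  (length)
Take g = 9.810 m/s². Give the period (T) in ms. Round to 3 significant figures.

355 ms

Directly: T = 2π√(L/g).
L = 1.23 in = 0.03124 m; g = 9.810 m/s².
T = 0.3546 s
0.3546 s × (1 ms / 0.001000 s) = 354.6 ms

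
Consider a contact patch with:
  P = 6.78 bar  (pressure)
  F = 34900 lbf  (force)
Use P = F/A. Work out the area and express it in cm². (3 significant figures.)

2290 cm²

Rearranging: A = F/P.
P = 6.78 bar = 6.780×10^5 Pa; F = 34900 lbf = 1.552×10^5 N.
A = 0.2290 m²
0.2290 m² × (1 cm² / 1.000×10^-4 m²) = 2290 cm²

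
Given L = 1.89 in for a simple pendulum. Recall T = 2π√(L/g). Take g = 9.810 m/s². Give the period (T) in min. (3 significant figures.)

0.00733 min

T is given directly by: T = 2π√(L/g).
L = 1.89 in = 0.04801 m; g = 9.810 m/s².
T = 0.4395 s
0.4395 s × (1 min / 60.00 s) = 0.007326 min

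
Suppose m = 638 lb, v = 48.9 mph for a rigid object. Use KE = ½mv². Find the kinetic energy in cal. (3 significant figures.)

KE is given directly by: KE = ½mv².
m = 638 lb = 289.4 kg; v = 48.9 mph = 21.86 m/s.
KE = 69146 J
69146 J × (1 cal / 4.184 J) = 16526 cal

16500 cal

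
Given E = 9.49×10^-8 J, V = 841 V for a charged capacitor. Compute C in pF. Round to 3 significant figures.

Rearranging E = ½C·V² for C: C = 2E/V².
E = 9.49×10^-8 J; V = 841 V.
C = 2.684×10^-13 F
2.684×10^-13 F × (1 pF / 1.000×10^-12 F) = 0.2684 pF

0.268 pF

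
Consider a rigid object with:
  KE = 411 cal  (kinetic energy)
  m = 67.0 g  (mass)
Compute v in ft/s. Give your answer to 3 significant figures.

Rearranging: v = √(2·KE/m).
KE = 411 cal = 1720 J; m = 67.0 g = 0.06700 kg.
v = 226.6 m/s
226.6 m/s × (1 ft/s / 0.3048 m/s) = 743.3 ft/s

743 ft/s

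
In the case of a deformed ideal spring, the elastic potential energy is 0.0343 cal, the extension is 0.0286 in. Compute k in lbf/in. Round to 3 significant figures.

3110 lbf/in

Rearranging: k = 2U/x².
U = 0.0343 cal = 0.1435 J; x = 0.0286 in = 7.264×10^-4 m.
k = 5.439×10^5 N/m
5.439×10^5 N/m × (1 lbf/in / 175.1 N/m) = 3106 lbf/in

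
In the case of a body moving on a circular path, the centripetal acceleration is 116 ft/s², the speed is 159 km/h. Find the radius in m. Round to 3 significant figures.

55.2 m

Solving a = v²/r for r: r = v²/a.
a = 116 ft/s² = 35.36 m/s²; v = 159 km/h = 44.17 m/s.
r = 55.17 m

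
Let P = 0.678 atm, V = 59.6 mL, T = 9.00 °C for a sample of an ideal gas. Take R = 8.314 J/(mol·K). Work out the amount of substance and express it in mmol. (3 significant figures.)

Rearranging: n = PV/(RT).
P = 0.678 atm = 68698 Pa; V = 59.6 mL = 5.960×10^-5 m³; T = 9.00 °C = 282.1 K; R = 8.314 J/(mol·K).
n = 0.001745 mol
0.001745 mol × (1 mmol / 0.001000 mol) = 1.745 mmol

1.75 mmol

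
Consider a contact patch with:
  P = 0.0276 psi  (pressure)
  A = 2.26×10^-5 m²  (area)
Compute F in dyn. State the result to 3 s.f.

430 dyn

Rearranging: F = P·A.
P = 0.0276 psi = 190.3 Pa; A = 2.26×10^-5 m².
F = 0.004301 N
0.004301 N × (1 dyn / 1.000×10^-5 N) = 430.1 dyn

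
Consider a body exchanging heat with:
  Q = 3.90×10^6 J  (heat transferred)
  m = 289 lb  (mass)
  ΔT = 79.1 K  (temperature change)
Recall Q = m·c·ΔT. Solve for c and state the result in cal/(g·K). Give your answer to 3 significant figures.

0.0899 cal/(g·K)

Rearranging Q = m·c·ΔT for c: c = Q/(m·ΔT).
Q = 3.90×10^6 J; m = 289 lb = 131.1 kg; ΔT = 79.1 K.
c = 376.1 J/(kg·K)
376.1 J/(kg·K) × (1 cal/(g·K) / 4184 J/(kg·K)) = 0.08989 cal/(g·K)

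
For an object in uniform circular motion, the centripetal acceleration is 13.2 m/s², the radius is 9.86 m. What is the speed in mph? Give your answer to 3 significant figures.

Rearranging a = v²/r for v: v = √(a·r).
a = 13.2 m/s²; r = 9.86 m.
v = 11.41 m/s
11.41 m/s × (1 mph / 0.4470 m/s) = 25.52 mph

25.5 mph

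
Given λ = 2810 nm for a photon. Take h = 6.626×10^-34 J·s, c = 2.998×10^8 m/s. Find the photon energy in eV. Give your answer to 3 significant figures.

E is given directly by: E = hc/λ.
λ = 2810 nm = 2.810×10^-6 m; h = 6.626×10^-34 J·s; c = 2.998×10^8 m/s.
E = 7.069×10^-20 J
7.069×10^-20 J × (1 eV / 1.602×10^-19 J) = 0.4412 eV

0.441 eV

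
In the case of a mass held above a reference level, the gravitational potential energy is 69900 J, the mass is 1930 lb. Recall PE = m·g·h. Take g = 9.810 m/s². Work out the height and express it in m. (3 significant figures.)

8.14 m

Rearranging PE = m·g·h for h: h = PE/(m·g).
PE = 69900 J; m = 1930 lb = 875.4 kg; g = 9.810 m/s².
h = 8.139 m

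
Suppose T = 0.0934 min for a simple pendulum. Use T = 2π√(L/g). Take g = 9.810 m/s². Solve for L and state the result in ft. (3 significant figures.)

Rearranging: L = g·(T/2π)².
T = 0.0934 min = 5.604 s; g = 9.810 m/s².
L = 7.804 m
7.804 m × (1 ft / 0.3048 m) = 25.60 ft

25.6 ft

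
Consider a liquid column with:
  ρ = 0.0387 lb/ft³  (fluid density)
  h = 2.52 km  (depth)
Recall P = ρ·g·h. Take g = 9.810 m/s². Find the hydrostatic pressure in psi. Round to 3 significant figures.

2.22 psi

P is given directly by: P = ρgh.
ρ = 0.0387 lb/ft³ = 0.6199 kg/m³; h = 2.52 km = 2520 m; g = 9.810 m/s².
P = 15325 Pa
15325 Pa × (1 psi / 6895 Pa) = 2.223 psi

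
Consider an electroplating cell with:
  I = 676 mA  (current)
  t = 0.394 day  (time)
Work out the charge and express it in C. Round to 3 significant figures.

Directly: q = It.
I = 676 mA = 0.6760 A; t = 0.394 day = 34042 s.
q = 23012 C  (the unit combination reduces to A·s = C)

23000 C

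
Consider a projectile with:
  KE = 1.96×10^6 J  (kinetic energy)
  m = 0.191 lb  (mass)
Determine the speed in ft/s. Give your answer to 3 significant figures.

Rearranging KE = ½mv² for v: v = √(2·KE/m).
KE = 1.96×10^6 J; m = 0.191 lb = 0.08664 kg.
v = 6727 m/s
6727 m/s × (1 ft/s / 0.3048 m/s) = 22069 ft/s

22100 ft/s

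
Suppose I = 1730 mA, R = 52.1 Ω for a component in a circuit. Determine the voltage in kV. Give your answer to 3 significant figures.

0.0901 kV

From Ohm's law: V = IR.
I = 1730 mA = 1.730 A; R = 52.1 Ω.
V = 90.13 V  (the unit combination reduces to kg·m²/(A·s³) = V)
90.13 V × (1 kV / 1000 V) = 0.09013 kV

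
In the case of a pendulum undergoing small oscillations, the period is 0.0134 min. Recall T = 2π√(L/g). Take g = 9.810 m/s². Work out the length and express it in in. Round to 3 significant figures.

6.32 in

Solving T = 2π√(L/g) for L: L = g·(T/2π)².
T = 0.0134 min = 0.8040 s; g = 9.810 m/s².
L = 0.1606 m
0.1606 m × (1 in / 0.02540 m) = 6.324 in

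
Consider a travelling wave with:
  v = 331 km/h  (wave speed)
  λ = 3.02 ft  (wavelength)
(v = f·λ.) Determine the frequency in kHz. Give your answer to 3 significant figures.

Rearranging v = f·λ for f: f = v/λ.
v = 331 km/h = 91.94 m/s; λ = 3.02 ft = 0.9205 m.
f = 99.89 Hz
99.89 Hz × (1 kHz / 1000 Hz) = 0.09989 kHz

0.0999 kHz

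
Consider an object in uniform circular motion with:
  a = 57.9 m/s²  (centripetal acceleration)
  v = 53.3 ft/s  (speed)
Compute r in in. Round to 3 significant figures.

Rearranging a = v²/r for r: r = v²/a.
a = 57.9 m/s²; v = 53.3 ft/s = 16.25 m/s.
r = 4.558 m
4.558 m × (1 in / 0.02540 m) = 179.5 in

179 in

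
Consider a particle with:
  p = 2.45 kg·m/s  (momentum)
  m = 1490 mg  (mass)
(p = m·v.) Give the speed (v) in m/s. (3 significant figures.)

Rearranging: v = p/m.
p = 2.45 kg·m/s; m = 1490 mg = 0.001490 kg.
v = 1644 m/s

1640 m/s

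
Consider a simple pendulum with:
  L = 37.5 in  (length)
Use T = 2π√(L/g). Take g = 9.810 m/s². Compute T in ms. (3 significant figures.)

Directly: T = 2π√(L/g).
L = 37.5 in = 0.9525 m; g = 9.810 m/s².
T = 1.958 s
1.958 s × (1 ms / 0.001000 s) = 1958 ms

1960 ms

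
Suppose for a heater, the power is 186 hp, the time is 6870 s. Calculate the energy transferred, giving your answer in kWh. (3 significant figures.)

265 kWh

Solving P = W/t for W: W = P·t.
P = 186 hp = 1.387×10^5 W; t = 6870 s.
W = 9.529×10^8 J  (the unit combination reduces to kg·m²/s² = J)
9.529×10^8 J × (1 kWh / 3.600×10^6 J) = 264.7 kWh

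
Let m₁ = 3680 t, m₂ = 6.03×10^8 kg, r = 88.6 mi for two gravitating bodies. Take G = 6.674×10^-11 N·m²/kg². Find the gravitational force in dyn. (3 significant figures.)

0.728 dyn

From Newton's law of gravitation: F = Gm₁m₂/r².
m₁ = 3680 t = 3.680×10^6 kg; m₂ = 6.03×10^8 kg; r = 88.6 mi = 1.426×10^5 m; G = 6.674×10^-11 N·m²/kg².
F = 7.284×10^-6 N
7.284×10^-6 N × (1 dyn / 1.000×10^-5 N) = 0.7284 dyn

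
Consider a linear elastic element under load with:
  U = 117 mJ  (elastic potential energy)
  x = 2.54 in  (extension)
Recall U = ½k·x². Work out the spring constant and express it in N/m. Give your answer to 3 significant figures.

56.2 N/m

Rearranging U = ½k·x² for k: k = 2U/x².
U = 117 mJ = 0.1170 J; x = 2.54 in = 0.06452 m.
k = 56.22 N/m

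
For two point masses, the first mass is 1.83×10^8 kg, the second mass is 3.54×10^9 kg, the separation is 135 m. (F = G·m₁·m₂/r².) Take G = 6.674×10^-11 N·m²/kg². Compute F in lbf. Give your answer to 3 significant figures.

533 lbf

From Newton's law of gravitation: F = Gm₁m₂/r².
m₁ = 1.83×10^8 kg; m₂ = 3.54×10^9 kg; r = 135 m; G = 6.674×10^-11 N·m²/kg².
F = 2372 N
2372 N × (1 lbf / 4.448 N) = 533.3 lbf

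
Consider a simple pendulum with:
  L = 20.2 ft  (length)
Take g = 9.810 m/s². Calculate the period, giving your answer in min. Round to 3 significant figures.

0.0830 min

T is given directly by: T = 2π√(L/g).
L = 20.2 ft = 6.157 m; g = 9.810 m/s².
T = 4.978 s
4.978 s × (1 min / 60.00 s) = 0.08296 min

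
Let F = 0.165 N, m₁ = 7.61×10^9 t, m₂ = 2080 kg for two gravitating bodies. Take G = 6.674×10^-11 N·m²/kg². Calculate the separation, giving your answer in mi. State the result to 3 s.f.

1.57 mi

Rearranging F = G·m₁·m₂/r² for r: r = √(G·m₁m₂/F).
F = 0.165 N; m₁ = 7.61×10^9 t = 7.610×10^12 kg; m₂ = 2080 kg; G = 6.674×10^-11 N·m²/kg².
r = 2530 m
2530 m × (1 mi / 1609 m) = 1.572 mi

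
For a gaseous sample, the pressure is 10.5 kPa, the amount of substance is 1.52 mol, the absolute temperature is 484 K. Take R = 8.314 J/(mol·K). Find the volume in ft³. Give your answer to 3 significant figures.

Solving PV = nRT for V: V = nRT/P.
P = 10.5 kPa = 10500 Pa; n = 1.52 mol; T = 484 K; R = 8.314 J/(mol·K).
V = 0.5825 m³
0.5825 m³ × (1 ft³ / 0.02832 m³) = 20.57 ft³

20.6 ft³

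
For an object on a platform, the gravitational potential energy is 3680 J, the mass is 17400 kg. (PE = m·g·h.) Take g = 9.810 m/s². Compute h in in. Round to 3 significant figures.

0.849 in

Rearranging: h = PE/(m·g).
PE = 3680 J; m = 17400 kg; g = 9.810 m/s².
h = 0.02156 m
0.02156 m × (1 in / 0.02540 m) = 0.8488 in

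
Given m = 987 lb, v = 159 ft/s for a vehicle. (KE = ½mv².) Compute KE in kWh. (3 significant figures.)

KE is given directly by: KE = ½mv².
m = 987 lb = 447.7 kg; v = 159 ft/s = 48.46 m/s.
KE = 5.257×10^5 J  (the unit combination reduces to kg·m²/s² = J)
5.257×10^5 J × (1 kWh / 3.600×10^6 J) = 0.1460 kWh

0.146 kWh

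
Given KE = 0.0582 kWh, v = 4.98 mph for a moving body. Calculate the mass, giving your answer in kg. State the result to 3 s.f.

Rearranging: m = 2·KE/v².
KE = 0.0582 kWh = 2.095×10^5 J; v = 4.98 mph = 2.226 m/s.
m = 84548 kg

84500 kg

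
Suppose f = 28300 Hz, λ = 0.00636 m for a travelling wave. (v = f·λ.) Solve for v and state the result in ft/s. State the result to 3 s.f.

591 ft/s

v is given directly by: v = fλ.
f = 28300 Hz; λ = 0.00636 m.
v = 180.0 m/s
180.0 m/s × (1 ft/s / 0.3048 m/s) = 590.5 ft/s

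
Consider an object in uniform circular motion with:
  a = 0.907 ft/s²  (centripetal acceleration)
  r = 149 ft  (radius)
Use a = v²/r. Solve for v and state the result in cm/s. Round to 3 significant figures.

Rearranging: v = √(a·r).
a = 0.907 ft/s² = 0.2765 m/s²; r = 149 ft = 45.42 m.
v = 3.543 m/s
3.543 m/s × (1 cm/s / 0.01000 m/s) = 354.3 cm/s

354 cm/s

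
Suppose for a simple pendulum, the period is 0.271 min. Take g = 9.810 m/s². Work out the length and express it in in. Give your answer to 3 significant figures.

2590 in

Solving T = 2π√(L/g) for L: L = g·(T/2π)².
T = 0.271 min = 16.26 s; g = 9.810 m/s².
L = 65.70 m
65.70 m × (1 in / 0.02540 m) = 2587 in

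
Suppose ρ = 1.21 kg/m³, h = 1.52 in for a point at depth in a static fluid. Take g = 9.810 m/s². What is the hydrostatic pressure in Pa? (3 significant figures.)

0.458 Pa

P is given directly by: P = ρgh.
ρ = 1.21 kg/m³; h = 1.52 in = 0.03861 m; g = 9.810 m/s².
P = 0.4583 Pa  (the unit combination reduces to kg/(m·s²) = Pa)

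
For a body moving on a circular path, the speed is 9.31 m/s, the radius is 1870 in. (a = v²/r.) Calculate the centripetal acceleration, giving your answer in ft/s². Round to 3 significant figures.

Directly: a = v²/r.
v = 9.31 m/s; r = 1870 in = 47.50 m.
a = 1.825 m/s²
1.825 m/s² × (1 ft/s² / 0.3048 m/s²) = 5.987 ft/s²

5.99 ft/s²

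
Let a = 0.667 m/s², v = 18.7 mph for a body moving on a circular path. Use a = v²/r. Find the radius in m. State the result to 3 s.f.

105 m

Rearranging: r = v²/a.
a = 0.667 m/s²; v = 18.7 mph = 8.360 m/s.
r = 104.8 m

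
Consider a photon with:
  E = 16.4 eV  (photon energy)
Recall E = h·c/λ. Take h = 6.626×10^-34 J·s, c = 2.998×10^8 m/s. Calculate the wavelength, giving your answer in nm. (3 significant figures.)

75.6 nm

Rearranging: λ = hc/E.
E = 16.4 eV = 2.628×10^-18 J; h = 6.626×10^-34 J·s; c = 2.998×10^8 m/s.
λ = 7.560×10^-8 m
7.560×10^-8 m × (1 nm / 1.000×10^-9 m) = 75.60 nm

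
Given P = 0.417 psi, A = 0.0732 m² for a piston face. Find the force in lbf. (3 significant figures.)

47.3 lbf

Rearranging: F = P·A.
P = 0.417 psi = 2875 Pa; A = 0.0732 m².
F = 210.5 N
210.5 N × (1 lbf / 4.448 N) = 47.31 lbf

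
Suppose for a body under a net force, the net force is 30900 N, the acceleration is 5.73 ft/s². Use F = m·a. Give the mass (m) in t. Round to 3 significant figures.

17.7 t

Rearranging F = m·a for m: m = F/a.
F = 30900 N; a = 5.73 ft/s² = 1.747 m/s².
m = 17692 kg
17692 kg × (1 t / 1000 kg) = 17.69 t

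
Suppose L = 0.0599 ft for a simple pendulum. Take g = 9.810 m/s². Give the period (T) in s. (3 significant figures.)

0.271 s

T is given directly by: T = 2π√(L/g).
L = 0.0599 ft = 0.01826 m; g = 9.810 m/s².
T = 0.2711 s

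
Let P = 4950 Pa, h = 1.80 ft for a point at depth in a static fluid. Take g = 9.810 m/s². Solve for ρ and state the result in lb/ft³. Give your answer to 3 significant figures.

57.4 lb/ft³

Solving P = ρ·g·h for ρ: ρ = P/(g·h).
P = 4950 Pa; h = 1.80 ft = 0.5486 m; g = 9.810 m/s².
ρ = 919.7 kg/m³
919.7 kg/m³ × (1 lb/ft³ / 16.02 kg/m³) = 57.42 lb/ft³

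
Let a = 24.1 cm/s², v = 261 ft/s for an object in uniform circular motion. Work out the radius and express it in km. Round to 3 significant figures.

Solving a = v²/r for r: r = v²/a.
a = 24.1 cm/s² = 0.2410 m/s²; v = 261 ft/s = 79.55 m/s.
r = 26260 m
26260 m × (1 km / 1000 m) = 26.26 km

26.3 km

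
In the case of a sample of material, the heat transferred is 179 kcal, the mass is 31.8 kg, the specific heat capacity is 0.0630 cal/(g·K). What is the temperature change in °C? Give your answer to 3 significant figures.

89.3 °C

Solving Q = m·c·ΔT for ΔT: ΔT = Q/(m·c).
Q = 179 kcal = 7.489×10^5 J; m = 31.8 kg; c = 0.0630 cal/(g·K) = 263.6 J/(kg·K).
ΔT = 89.35 K
Since 1 °C = 1 K, 89.35 °C.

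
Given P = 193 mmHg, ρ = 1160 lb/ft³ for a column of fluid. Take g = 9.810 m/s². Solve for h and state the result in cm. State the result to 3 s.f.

14.1 cm

Rearranging: h = P/(ρ·g).
P = 193 mmHg = 25731 Pa; ρ = 1160 lb/ft³ = 18581 kg/m³; g = 9.810 m/s².
h = 0.1412 m
0.1412 m × (1 cm / 0.01000 m) = 14.12 cm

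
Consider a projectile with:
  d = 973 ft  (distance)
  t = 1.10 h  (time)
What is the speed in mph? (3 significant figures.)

v is given directly by: v = d/t.
d = 973 ft = 296.6 m; t = 1.10 h = 3960 s.
v = 0.07489 m/s
0.07489 m/s × (1 mph / 0.4470 m/s) = 0.1675 mph

0.168 mph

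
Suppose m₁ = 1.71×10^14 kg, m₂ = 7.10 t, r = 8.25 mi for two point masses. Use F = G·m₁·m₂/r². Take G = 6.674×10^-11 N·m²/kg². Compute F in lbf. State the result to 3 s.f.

0.103 lbf

From Newton's law of gravitation: F = Gm₁m₂/r².
m₁ = 1.71×10^14 kg; m₂ = 7.10 t = 7100 kg; r = 8.25 mi = 13277 m; G = 6.674×10^-11 N·m²/kg².
F = 0.4597 N
0.4597 N × (1 lbf / 4.448 N) = 0.1033 lbf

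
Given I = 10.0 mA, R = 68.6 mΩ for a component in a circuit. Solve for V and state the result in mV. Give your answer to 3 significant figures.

0.686 mV

From Ohm's law: V = IR.
I = 10.0 mA = 0.01000 A; R = 68.6 mΩ = 0.06860 Ω.
V = 6.860×10^-4 V
6.860×10^-4 V × (1 mV / 0.001000 V) = 0.6860 mV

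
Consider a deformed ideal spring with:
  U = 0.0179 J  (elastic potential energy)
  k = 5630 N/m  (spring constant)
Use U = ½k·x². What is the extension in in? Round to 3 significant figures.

Solving U = ½k·x² for x: x = √(2U/k).
U = 0.0179 J; k = 5630 N/m.
x = 0.002522 m
0.002522 m × (1 in / 0.02540 m) = 0.09928 in

0.0993 in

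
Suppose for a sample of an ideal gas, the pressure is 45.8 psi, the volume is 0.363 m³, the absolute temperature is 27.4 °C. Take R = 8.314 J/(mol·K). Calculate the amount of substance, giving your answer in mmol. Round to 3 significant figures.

Rearranging: n = PV/(RT).
P = 45.8 psi = 3.158×10^5 Pa; V = 0.363 m³; T = 27.4 °C = 300.5 K; R = 8.314 J/(mol·K).
n = 45.87 mol
45.87 mol × (1 mmol / 0.001000 mol) = 45874 mmol

45900 mmol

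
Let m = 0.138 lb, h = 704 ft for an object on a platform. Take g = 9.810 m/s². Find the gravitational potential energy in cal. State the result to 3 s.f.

Directly: PE = mgh.
m = 0.138 lb = 0.06260 kg; h = 704 ft = 214.6 m; g = 9.810 m/s².
PE = 131.8 J
131.8 J × (1 cal / 4.184 J) = 31.49 cal

31.5 cal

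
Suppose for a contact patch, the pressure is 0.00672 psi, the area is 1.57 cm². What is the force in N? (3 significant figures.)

Rearranging: F = P·A.
P = 0.00672 psi = 46.33 Pa; A = 1.57 cm² = 1.570×10^-4 m².
F = 0.007274 N

0.00727 N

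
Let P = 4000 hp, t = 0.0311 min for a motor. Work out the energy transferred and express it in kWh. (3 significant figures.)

Rearranging P = W/t for W: W = P·t.
P = 4000 hp = 2.983×10^6 W; t = 0.0311 min = 1.866 s.
W = 5.566×10^6 J  (the unit combination reduces to kg·m²/s² = J)
5.566×10^6 J × (1 kWh / 3.600×10^6 J) = 1.546 kWh

1.55 kWh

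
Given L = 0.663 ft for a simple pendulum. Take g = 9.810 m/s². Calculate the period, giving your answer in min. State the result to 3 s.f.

0.0150 min

Directly: T = 2π√(L/g).
L = 0.663 ft = 0.2021 m; g = 9.810 m/s².
T = 0.9018 s
0.9018 s × (1 min / 60.00 s) = 0.01503 min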